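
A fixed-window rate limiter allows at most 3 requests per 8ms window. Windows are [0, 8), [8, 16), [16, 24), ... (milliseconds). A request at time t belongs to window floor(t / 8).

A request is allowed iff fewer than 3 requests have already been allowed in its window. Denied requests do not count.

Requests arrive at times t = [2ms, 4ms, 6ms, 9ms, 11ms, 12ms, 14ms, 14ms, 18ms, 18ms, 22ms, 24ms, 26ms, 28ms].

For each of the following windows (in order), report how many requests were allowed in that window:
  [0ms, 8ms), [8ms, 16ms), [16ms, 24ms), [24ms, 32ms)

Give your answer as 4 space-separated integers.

Answer: 3 3 3 3

Derivation:
Processing requests:
  req#1 t=2ms (window 0): ALLOW
  req#2 t=4ms (window 0): ALLOW
  req#3 t=6ms (window 0): ALLOW
  req#4 t=9ms (window 1): ALLOW
  req#5 t=11ms (window 1): ALLOW
  req#6 t=12ms (window 1): ALLOW
  req#7 t=14ms (window 1): DENY
  req#8 t=14ms (window 1): DENY
  req#9 t=18ms (window 2): ALLOW
  req#10 t=18ms (window 2): ALLOW
  req#11 t=22ms (window 2): ALLOW
  req#12 t=24ms (window 3): ALLOW
  req#13 t=26ms (window 3): ALLOW
  req#14 t=28ms (window 3): ALLOW

Allowed counts by window: 3 3 3 3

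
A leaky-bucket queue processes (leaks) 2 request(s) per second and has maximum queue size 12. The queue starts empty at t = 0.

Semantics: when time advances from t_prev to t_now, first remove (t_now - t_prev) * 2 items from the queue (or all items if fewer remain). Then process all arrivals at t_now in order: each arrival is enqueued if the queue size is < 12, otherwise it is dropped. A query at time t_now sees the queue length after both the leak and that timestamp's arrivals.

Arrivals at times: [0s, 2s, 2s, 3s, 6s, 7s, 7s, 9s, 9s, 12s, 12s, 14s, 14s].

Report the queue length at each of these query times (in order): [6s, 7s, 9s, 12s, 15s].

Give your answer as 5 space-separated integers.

Queue lengths at query times:
  query t=6s: backlog = 1
  query t=7s: backlog = 2
  query t=9s: backlog = 2
  query t=12s: backlog = 2
  query t=15s: backlog = 0

Answer: 1 2 2 2 0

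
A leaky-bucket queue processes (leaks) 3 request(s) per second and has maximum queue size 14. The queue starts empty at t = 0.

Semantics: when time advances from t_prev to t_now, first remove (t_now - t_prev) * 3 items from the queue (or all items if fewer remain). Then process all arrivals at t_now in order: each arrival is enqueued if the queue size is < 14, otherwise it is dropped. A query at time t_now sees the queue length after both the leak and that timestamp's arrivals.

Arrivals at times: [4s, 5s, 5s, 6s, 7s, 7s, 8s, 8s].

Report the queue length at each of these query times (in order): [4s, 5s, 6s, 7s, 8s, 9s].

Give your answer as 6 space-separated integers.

Queue lengths at query times:
  query t=4s: backlog = 1
  query t=5s: backlog = 2
  query t=6s: backlog = 1
  query t=7s: backlog = 2
  query t=8s: backlog = 2
  query t=9s: backlog = 0

Answer: 1 2 1 2 2 0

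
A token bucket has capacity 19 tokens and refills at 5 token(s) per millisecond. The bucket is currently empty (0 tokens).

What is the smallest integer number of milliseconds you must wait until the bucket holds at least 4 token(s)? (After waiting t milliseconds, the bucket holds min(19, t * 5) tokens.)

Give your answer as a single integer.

Need t * 5 >= 4, so t >= 4/5.
Smallest integer t = ceil(4/5) = 1.

Answer: 1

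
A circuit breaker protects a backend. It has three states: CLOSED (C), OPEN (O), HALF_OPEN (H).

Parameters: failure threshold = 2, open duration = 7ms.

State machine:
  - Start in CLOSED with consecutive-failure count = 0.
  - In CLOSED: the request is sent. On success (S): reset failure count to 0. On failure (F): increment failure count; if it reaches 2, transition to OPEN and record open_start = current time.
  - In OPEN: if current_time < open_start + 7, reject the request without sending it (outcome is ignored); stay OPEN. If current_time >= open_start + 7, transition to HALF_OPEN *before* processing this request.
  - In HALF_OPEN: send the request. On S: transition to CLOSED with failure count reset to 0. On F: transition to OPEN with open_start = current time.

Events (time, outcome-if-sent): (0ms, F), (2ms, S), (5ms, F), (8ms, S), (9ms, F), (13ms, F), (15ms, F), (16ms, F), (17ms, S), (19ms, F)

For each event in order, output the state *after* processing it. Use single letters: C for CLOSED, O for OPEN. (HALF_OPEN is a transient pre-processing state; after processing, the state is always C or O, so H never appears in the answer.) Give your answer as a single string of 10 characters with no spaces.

State after each event:
  event#1 t=0ms outcome=F: state=CLOSED
  event#2 t=2ms outcome=S: state=CLOSED
  event#3 t=5ms outcome=F: state=CLOSED
  event#4 t=8ms outcome=S: state=CLOSED
  event#5 t=9ms outcome=F: state=CLOSED
  event#6 t=13ms outcome=F: state=OPEN
  event#7 t=15ms outcome=F: state=OPEN
  event#8 t=16ms outcome=F: state=OPEN
  event#9 t=17ms outcome=S: state=OPEN
  event#10 t=19ms outcome=F: state=OPEN

Answer: CCCCCOOOOO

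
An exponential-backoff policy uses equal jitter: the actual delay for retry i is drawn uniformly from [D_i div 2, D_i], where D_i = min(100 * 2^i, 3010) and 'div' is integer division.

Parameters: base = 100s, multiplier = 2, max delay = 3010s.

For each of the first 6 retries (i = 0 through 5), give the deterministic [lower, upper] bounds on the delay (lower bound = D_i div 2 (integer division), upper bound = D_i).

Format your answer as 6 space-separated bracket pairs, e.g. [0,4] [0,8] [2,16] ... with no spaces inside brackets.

Answer: [50,100] [100,200] [200,400] [400,800] [800,1600] [1505,3010]

Derivation:
Computing bounds per retry:
  i=0: D_i=min(100*2^0,3010)=100, bounds=[50,100]
  i=1: D_i=min(100*2^1,3010)=200, bounds=[100,200]
  i=2: D_i=min(100*2^2,3010)=400, bounds=[200,400]
  i=3: D_i=min(100*2^3,3010)=800, bounds=[400,800]
  i=4: D_i=min(100*2^4,3010)=1600, bounds=[800,1600]
  i=5: D_i=min(100*2^5,3010)=3010, bounds=[1505,3010]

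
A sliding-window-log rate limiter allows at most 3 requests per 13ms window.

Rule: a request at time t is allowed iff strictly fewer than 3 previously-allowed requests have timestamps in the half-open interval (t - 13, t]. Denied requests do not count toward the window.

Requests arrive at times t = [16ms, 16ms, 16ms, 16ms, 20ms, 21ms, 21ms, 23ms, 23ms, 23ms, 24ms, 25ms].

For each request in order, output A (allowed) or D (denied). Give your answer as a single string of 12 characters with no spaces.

Tracking allowed requests in the window:
  req#1 t=16ms: ALLOW
  req#2 t=16ms: ALLOW
  req#3 t=16ms: ALLOW
  req#4 t=16ms: DENY
  req#5 t=20ms: DENY
  req#6 t=21ms: DENY
  req#7 t=21ms: DENY
  req#8 t=23ms: DENY
  req#9 t=23ms: DENY
  req#10 t=23ms: DENY
  req#11 t=24ms: DENY
  req#12 t=25ms: DENY

Answer: AAADDDDDDDDD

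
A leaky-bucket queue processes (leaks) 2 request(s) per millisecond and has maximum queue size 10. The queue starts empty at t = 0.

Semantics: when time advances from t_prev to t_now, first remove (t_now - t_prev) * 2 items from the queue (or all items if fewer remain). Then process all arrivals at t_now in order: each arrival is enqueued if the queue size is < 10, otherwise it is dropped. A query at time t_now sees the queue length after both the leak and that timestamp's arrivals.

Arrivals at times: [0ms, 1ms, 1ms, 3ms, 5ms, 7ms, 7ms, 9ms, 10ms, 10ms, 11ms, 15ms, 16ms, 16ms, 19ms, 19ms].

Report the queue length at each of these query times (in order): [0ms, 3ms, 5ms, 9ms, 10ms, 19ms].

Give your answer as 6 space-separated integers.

Queue lengths at query times:
  query t=0ms: backlog = 1
  query t=3ms: backlog = 1
  query t=5ms: backlog = 1
  query t=9ms: backlog = 1
  query t=10ms: backlog = 2
  query t=19ms: backlog = 2

Answer: 1 1 1 1 2 2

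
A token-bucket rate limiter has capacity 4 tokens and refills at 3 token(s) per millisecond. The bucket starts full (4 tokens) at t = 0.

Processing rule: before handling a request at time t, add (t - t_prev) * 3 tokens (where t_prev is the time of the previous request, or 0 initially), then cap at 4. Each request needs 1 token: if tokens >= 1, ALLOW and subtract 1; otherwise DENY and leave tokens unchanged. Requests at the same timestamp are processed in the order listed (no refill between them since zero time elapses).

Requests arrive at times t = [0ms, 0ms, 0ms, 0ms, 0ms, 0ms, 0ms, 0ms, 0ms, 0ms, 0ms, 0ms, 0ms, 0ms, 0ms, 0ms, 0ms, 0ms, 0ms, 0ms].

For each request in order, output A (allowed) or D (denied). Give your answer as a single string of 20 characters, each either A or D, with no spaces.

Answer: AAAADDDDDDDDDDDDDDDD

Derivation:
Simulating step by step:
  req#1 t=0ms: ALLOW
  req#2 t=0ms: ALLOW
  req#3 t=0ms: ALLOW
  req#4 t=0ms: ALLOW
  req#5 t=0ms: DENY
  req#6 t=0ms: DENY
  req#7 t=0ms: DENY
  req#8 t=0ms: DENY
  req#9 t=0ms: DENY
  req#10 t=0ms: DENY
  req#11 t=0ms: DENY
  req#12 t=0ms: DENY
  req#13 t=0ms: DENY
  req#14 t=0ms: DENY
  req#15 t=0ms: DENY
  req#16 t=0ms: DENY
  req#17 t=0ms: DENY
  req#18 t=0ms: DENY
  req#19 t=0ms: DENY
  req#20 t=0ms: DENY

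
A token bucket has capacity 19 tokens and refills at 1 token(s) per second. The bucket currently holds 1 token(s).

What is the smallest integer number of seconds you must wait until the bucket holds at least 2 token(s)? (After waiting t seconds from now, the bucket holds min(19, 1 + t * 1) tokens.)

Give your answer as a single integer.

Need 1 + t * 1 >= 2, so t >= 1/1.
Smallest integer t = ceil(1/1) = 1.

Answer: 1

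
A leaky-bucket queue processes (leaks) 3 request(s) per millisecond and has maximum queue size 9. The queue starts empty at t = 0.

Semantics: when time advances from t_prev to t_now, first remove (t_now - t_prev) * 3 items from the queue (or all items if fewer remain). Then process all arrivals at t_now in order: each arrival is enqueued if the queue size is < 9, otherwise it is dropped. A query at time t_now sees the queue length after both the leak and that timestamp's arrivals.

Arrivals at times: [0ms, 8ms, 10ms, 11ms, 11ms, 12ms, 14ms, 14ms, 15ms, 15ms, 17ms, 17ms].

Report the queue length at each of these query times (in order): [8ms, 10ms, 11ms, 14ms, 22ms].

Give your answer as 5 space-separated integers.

Queue lengths at query times:
  query t=8ms: backlog = 1
  query t=10ms: backlog = 1
  query t=11ms: backlog = 2
  query t=14ms: backlog = 2
  query t=22ms: backlog = 0

Answer: 1 1 2 2 0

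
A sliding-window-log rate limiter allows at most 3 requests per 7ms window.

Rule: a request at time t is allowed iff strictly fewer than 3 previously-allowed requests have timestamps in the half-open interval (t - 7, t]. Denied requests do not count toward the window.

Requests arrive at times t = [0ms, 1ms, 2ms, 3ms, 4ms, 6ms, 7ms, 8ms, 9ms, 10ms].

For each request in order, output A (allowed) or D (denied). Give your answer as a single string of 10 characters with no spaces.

Tracking allowed requests in the window:
  req#1 t=0ms: ALLOW
  req#2 t=1ms: ALLOW
  req#3 t=2ms: ALLOW
  req#4 t=3ms: DENY
  req#5 t=4ms: DENY
  req#6 t=6ms: DENY
  req#7 t=7ms: ALLOW
  req#8 t=8ms: ALLOW
  req#9 t=9ms: ALLOW
  req#10 t=10ms: DENY

Answer: AAADDDAAAD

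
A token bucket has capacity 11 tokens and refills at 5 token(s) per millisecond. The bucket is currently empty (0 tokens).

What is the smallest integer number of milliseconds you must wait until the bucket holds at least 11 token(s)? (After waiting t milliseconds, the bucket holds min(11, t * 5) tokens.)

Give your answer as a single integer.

Answer: 3

Derivation:
Need t * 5 >= 11, so t >= 11/5.
Smallest integer t = ceil(11/5) = 3.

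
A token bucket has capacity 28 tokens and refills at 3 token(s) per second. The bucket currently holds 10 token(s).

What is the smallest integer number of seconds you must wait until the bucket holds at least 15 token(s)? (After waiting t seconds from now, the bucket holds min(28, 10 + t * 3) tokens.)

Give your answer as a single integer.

Need 10 + t * 3 >= 15, so t >= 5/3.
Smallest integer t = ceil(5/3) = 2.

Answer: 2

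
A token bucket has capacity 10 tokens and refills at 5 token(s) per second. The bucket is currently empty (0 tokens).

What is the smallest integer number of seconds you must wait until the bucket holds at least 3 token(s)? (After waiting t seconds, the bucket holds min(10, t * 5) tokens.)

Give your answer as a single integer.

Need t * 5 >= 3, so t >= 3/5.
Smallest integer t = ceil(3/5) = 1.

Answer: 1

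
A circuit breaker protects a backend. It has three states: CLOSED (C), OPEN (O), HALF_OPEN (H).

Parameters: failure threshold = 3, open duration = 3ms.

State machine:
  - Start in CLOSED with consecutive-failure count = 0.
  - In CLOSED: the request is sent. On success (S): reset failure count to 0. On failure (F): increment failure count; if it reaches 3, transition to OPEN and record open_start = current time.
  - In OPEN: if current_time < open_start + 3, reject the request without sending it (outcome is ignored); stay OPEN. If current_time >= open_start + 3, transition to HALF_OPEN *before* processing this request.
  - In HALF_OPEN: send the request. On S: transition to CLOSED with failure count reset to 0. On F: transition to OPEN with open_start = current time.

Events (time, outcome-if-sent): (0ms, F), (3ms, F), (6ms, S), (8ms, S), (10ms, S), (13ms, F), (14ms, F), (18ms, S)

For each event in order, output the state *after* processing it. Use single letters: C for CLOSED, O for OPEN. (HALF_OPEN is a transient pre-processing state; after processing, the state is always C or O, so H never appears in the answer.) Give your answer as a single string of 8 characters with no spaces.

Answer: CCCCCCCC

Derivation:
State after each event:
  event#1 t=0ms outcome=F: state=CLOSED
  event#2 t=3ms outcome=F: state=CLOSED
  event#3 t=6ms outcome=S: state=CLOSED
  event#4 t=8ms outcome=S: state=CLOSED
  event#5 t=10ms outcome=S: state=CLOSED
  event#6 t=13ms outcome=F: state=CLOSED
  event#7 t=14ms outcome=F: state=CLOSED
  event#8 t=18ms outcome=S: state=CLOSED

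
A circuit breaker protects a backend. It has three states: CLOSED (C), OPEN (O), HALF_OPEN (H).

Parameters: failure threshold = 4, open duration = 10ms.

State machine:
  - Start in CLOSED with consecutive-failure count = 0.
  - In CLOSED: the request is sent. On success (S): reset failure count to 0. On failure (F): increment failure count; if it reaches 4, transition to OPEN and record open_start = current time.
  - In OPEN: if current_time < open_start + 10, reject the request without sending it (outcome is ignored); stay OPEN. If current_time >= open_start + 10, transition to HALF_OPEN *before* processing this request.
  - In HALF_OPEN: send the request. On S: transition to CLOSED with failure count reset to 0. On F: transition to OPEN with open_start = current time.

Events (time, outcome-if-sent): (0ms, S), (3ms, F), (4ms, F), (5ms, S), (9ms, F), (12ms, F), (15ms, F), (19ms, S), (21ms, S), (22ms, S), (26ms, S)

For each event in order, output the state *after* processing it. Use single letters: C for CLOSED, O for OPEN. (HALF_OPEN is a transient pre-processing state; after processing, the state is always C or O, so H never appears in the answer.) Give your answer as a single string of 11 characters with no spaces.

State after each event:
  event#1 t=0ms outcome=S: state=CLOSED
  event#2 t=3ms outcome=F: state=CLOSED
  event#3 t=4ms outcome=F: state=CLOSED
  event#4 t=5ms outcome=S: state=CLOSED
  event#5 t=9ms outcome=F: state=CLOSED
  event#6 t=12ms outcome=F: state=CLOSED
  event#7 t=15ms outcome=F: state=CLOSED
  event#8 t=19ms outcome=S: state=CLOSED
  event#9 t=21ms outcome=S: state=CLOSED
  event#10 t=22ms outcome=S: state=CLOSED
  event#11 t=26ms outcome=S: state=CLOSED

Answer: CCCCCCCCCCC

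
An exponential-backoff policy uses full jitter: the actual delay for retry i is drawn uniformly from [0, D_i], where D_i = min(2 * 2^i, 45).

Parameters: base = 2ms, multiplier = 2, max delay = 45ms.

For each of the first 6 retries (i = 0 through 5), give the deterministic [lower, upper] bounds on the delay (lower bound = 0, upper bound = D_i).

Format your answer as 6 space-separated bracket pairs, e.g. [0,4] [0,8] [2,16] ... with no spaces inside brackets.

Computing bounds per retry:
  i=0: D_i=min(2*2^0,45)=2, bounds=[0,2]
  i=1: D_i=min(2*2^1,45)=4, bounds=[0,4]
  i=2: D_i=min(2*2^2,45)=8, bounds=[0,8]
  i=3: D_i=min(2*2^3,45)=16, bounds=[0,16]
  i=4: D_i=min(2*2^4,45)=32, bounds=[0,32]
  i=5: D_i=min(2*2^5,45)=45, bounds=[0,45]

Answer: [0,2] [0,4] [0,8] [0,16] [0,32] [0,45]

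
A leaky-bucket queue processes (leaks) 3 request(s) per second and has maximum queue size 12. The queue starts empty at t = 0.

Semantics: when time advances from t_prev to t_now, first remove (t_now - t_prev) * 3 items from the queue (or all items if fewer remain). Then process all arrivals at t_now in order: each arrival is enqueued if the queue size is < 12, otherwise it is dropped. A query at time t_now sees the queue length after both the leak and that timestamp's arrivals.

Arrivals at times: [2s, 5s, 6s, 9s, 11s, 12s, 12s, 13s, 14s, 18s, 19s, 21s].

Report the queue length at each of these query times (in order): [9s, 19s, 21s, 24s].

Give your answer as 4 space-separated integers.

Queue lengths at query times:
  query t=9s: backlog = 1
  query t=19s: backlog = 1
  query t=21s: backlog = 1
  query t=24s: backlog = 0

Answer: 1 1 1 0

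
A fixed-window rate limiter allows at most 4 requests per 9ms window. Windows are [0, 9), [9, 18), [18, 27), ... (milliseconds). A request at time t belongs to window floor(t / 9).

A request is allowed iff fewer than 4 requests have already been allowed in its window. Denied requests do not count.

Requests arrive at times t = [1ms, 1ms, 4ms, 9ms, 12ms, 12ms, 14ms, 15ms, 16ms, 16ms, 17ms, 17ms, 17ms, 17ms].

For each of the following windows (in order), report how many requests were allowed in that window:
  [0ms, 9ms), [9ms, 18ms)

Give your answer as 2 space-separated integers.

Processing requests:
  req#1 t=1ms (window 0): ALLOW
  req#2 t=1ms (window 0): ALLOW
  req#3 t=4ms (window 0): ALLOW
  req#4 t=9ms (window 1): ALLOW
  req#5 t=12ms (window 1): ALLOW
  req#6 t=12ms (window 1): ALLOW
  req#7 t=14ms (window 1): ALLOW
  req#8 t=15ms (window 1): DENY
  req#9 t=16ms (window 1): DENY
  req#10 t=16ms (window 1): DENY
  req#11 t=17ms (window 1): DENY
  req#12 t=17ms (window 1): DENY
  req#13 t=17ms (window 1): DENY
  req#14 t=17ms (window 1): DENY

Allowed counts by window: 3 4

Answer: 3 4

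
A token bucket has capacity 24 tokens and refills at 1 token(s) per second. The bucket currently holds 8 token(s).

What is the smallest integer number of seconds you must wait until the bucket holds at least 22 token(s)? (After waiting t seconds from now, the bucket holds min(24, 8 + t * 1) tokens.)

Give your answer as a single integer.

Need 8 + t * 1 >= 22, so t >= 14/1.
Smallest integer t = ceil(14/1) = 14.

Answer: 14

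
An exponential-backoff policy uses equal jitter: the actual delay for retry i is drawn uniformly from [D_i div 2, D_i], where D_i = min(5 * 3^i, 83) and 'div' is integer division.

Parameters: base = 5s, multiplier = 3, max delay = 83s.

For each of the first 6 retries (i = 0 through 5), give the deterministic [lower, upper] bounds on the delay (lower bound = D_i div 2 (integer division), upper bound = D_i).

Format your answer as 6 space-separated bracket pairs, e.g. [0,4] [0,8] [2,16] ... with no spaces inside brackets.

Computing bounds per retry:
  i=0: D_i=min(5*3^0,83)=5, bounds=[2,5]
  i=1: D_i=min(5*3^1,83)=15, bounds=[7,15]
  i=2: D_i=min(5*3^2,83)=45, bounds=[22,45]
  i=3: D_i=min(5*3^3,83)=83, bounds=[41,83]
  i=4: D_i=min(5*3^4,83)=83, bounds=[41,83]
  i=5: D_i=min(5*3^5,83)=83, bounds=[41,83]

Answer: [2,5] [7,15] [22,45] [41,83] [41,83] [41,83]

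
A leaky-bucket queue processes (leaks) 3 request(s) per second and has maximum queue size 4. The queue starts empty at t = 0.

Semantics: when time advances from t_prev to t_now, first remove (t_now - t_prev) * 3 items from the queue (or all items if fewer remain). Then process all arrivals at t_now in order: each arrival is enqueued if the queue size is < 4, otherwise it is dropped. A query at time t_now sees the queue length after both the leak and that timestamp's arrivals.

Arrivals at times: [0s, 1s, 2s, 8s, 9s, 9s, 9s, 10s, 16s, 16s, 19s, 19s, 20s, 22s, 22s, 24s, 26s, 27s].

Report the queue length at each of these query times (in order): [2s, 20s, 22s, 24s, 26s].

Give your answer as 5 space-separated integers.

Queue lengths at query times:
  query t=2s: backlog = 1
  query t=20s: backlog = 1
  query t=22s: backlog = 2
  query t=24s: backlog = 1
  query t=26s: backlog = 1

Answer: 1 1 2 1 1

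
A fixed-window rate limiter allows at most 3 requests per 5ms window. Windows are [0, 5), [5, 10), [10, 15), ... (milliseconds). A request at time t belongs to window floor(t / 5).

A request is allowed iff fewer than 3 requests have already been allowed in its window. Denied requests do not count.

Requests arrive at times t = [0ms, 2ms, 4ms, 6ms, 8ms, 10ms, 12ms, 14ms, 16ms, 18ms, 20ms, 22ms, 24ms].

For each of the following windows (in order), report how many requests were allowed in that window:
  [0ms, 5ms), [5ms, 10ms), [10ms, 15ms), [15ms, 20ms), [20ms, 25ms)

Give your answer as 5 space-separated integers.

Answer: 3 2 3 2 3

Derivation:
Processing requests:
  req#1 t=0ms (window 0): ALLOW
  req#2 t=2ms (window 0): ALLOW
  req#3 t=4ms (window 0): ALLOW
  req#4 t=6ms (window 1): ALLOW
  req#5 t=8ms (window 1): ALLOW
  req#6 t=10ms (window 2): ALLOW
  req#7 t=12ms (window 2): ALLOW
  req#8 t=14ms (window 2): ALLOW
  req#9 t=16ms (window 3): ALLOW
  req#10 t=18ms (window 3): ALLOW
  req#11 t=20ms (window 4): ALLOW
  req#12 t=22ms (window 4): ALLOW
  req#13 t=24ms (window 4): ALLOW

Allowed counts by window: 3 2 3 2 3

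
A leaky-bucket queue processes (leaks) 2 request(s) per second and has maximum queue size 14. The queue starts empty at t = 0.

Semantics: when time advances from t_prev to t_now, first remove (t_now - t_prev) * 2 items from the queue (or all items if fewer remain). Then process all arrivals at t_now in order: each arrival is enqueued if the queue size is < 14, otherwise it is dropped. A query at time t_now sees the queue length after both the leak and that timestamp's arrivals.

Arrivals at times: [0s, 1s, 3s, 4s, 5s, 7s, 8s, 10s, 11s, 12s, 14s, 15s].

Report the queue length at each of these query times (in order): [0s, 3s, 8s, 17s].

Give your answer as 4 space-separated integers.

Answer: 1 1 1 0

Derivation:
Queue lengths at query times:
  query t=0s: backlog = 1
  query t=3s: backlog = 1
  query t=8s: backlog = 1
  query t=17s: backlog = 0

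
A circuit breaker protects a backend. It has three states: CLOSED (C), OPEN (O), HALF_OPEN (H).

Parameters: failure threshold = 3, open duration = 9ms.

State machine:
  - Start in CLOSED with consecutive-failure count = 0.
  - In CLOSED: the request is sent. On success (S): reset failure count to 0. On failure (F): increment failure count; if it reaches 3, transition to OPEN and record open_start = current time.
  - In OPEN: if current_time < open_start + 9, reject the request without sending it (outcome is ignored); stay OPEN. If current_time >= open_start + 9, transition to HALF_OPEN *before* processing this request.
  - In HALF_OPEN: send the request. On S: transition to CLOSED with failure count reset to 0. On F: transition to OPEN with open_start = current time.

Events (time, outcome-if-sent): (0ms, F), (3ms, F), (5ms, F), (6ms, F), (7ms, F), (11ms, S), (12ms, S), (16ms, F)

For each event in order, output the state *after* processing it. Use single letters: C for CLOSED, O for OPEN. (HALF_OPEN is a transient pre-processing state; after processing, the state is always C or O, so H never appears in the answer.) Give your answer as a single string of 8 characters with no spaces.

State after each event:
  event#1 t=0ms outcome=F: state=CLOSED
  event#2 t=3ms outcome=F: state=CLOSED
  event#3 t=5ms outcome=F: state=OPEN
  event#4 t=6ms outcome=F: state=OPEN
  event#5 t=7ms outcome=F: state=OPEN
  event#6 t=11ms outcome=S: state=OPEN
  event#7 t=12ms outcome=S: state=OPEN
  event#8 t=16ms outcome=F: state=OPEN

Answer: CCOOOOOO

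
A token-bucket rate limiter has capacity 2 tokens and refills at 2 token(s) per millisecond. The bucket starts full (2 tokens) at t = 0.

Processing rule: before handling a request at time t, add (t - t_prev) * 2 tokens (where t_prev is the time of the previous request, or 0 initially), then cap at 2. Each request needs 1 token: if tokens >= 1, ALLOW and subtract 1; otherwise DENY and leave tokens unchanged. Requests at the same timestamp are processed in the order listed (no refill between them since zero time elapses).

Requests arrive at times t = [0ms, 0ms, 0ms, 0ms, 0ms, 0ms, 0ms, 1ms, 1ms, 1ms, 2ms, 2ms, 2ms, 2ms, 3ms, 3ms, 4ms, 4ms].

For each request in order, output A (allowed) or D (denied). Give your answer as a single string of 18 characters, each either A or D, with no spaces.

Answer: AADDDDDAADAADDAAAA

Derivation:
Simulating step by step:
  req#1 t=0ms: ALLOW
  req#2 t=0ms: ALLOW
  req#3 t=0ms: DENY
  req#4 t=0ms: DENY
  req#5 t=0ms: DENY
  req#6 t=0ms: DENY
  req#7 t=0ms: DENY
  req#8 t=1ms: ALLOW
  req#9 t=1ms: ALLOW
  req#10 t=1ms: DENY
  req#11 t=2ms: ALLOW
  req#12 t=2ms: ALLOW
  req#13 t=2ms: DENY
  req#14 t=2ms: DENY
  req#15 t=3ms: ALLOW
  req#16 t=3ms: ALLOW
  req#17 t=4ms: ALLOW
  req#18 t=4ms: ALLOW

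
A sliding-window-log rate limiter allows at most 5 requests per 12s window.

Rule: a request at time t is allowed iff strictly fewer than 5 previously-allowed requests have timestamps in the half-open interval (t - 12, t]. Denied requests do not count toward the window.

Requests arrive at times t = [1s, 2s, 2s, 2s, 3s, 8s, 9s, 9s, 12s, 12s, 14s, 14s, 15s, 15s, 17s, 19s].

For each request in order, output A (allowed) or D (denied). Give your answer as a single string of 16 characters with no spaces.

Answer: AAAAADDDDDAAAAAD

Derivation:
Tracking allowed requests in the window:
  req#1 t=1s: ALLOW
  req#2 t=2s: ALLOW
  req#3 t=2s: ALLOW
  req#4 t=2s: ALLOW
  req#5 t=3s: ALLOW
  req#6 t=8s: DENY
  req#7 t=9s: DENY
  req#8 t=9s: DENY
  req#9 t=12s: DENY
  req#10 t=12s: DENY
  req#11 t=14s: ALLOW
  req#12 t=14s: ALLOW
  req#13 t=15s: ALLOW
  req#14 t=15s: ALLOW
  req#15 t=17s: ALLOW
  req#16 t=19s: DENY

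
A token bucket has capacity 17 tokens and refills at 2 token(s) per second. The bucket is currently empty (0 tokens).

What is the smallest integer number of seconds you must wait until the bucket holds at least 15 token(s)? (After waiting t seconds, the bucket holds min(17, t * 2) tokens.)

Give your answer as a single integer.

Need t * 2 >= 15, so t >= 15/2.
Smallest integer t = ceil(15/2) = 8.

Answer: 8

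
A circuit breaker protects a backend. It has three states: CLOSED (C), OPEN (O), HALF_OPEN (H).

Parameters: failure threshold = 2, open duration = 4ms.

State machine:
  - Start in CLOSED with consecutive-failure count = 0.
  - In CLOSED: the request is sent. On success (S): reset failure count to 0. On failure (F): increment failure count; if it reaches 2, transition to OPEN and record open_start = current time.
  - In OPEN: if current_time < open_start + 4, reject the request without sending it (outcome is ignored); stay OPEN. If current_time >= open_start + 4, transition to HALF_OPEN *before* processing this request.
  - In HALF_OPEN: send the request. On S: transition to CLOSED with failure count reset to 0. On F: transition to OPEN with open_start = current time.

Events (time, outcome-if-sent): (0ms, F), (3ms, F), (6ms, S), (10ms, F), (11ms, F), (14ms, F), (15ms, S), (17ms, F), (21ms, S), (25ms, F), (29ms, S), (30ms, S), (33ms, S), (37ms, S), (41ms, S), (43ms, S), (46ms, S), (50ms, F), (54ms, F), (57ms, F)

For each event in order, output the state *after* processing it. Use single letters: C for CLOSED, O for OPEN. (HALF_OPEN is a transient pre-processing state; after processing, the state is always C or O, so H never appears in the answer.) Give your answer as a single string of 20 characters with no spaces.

State after each event:
  event#1 t=0ms outcome=F: state=CLOSED
  event#2 t=3ms outcome=F: state=OPEN
  event#3 t=6ms outcome=S: state=OPEN
  event#4 t=10ms outcome=F: state=OPEN
  event#5 t=11ms outcome=F: state=OPEN
  event#6 t=14ms outcome=F: state=OPEN
  event#7 t=15ms outcome=S: state=OPEN
  event#8 t=17ms outcome=F: state=OPEN
  event#9 t=21ms outcome=S: state=CLOSED
  event#10 t=25ms outcome=F: state=CLOSED
  event#11 t=29ms outcome=S: state=CLOSED
  event#12 t=30ms outcome=S: state=CLOSED
  event#13 t=33ms outcome=S: state=CLOSED
  event#14 t=37ms outcome=S: state=CLOSED
  event#15 t=41ms outcome=S: state=CLOSED
  event#16 t=43ms outcome=S: state=CLOSED
  event#17 t=46ms outcome=S: state=CLOSED
  event#18 t=50ms outcome=F: state=CLOSED
  event#19 t=54ms outcome=F: state=OPEN
  event#20 t=57ms outcome=F: state=OPEN

Answer: COOOOOOOCCCCCCCCCCOO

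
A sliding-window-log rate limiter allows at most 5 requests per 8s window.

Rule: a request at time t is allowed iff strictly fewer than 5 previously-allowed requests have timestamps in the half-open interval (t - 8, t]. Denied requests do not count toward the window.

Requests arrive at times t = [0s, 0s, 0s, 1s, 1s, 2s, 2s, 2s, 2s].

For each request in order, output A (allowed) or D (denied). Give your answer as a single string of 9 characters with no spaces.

Tracking allowed requests in the window:
  req#1 t=0s: ALLOW
  req#2 t=0s: ALLOW
  req#3 t=0s: ALLOW
  req#4 t=1s: ALLOW
  req#5 t=1s: ALLOW
  req#6 t=2s: DENY
  req#7 t=2s: DENY
  req#8 t=2s: DENY
  req#9 t=2s: DENY

Answer: AAAAADDDD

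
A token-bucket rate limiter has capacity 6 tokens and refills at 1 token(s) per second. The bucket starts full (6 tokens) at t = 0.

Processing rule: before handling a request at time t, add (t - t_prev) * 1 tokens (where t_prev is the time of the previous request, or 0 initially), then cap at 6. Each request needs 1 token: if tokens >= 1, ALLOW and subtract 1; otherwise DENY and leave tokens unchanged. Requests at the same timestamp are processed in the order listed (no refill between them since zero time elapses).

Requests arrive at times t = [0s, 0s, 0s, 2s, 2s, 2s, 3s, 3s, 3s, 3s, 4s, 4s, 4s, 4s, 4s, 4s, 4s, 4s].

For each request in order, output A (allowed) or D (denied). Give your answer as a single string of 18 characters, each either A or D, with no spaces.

Answer: AAAAAAAAADADDDDDDD

Derivation:
Simulating step by step:
  req#1 t=0s: ALLOW
  req#2 t=0s: ALLOW
  req#3 t=0s: ALLOW
  req#4 t=2s: ALLOW
  req#5 t=2s: ALLOW
  req#6 t=2s: ALLOW
  req#7 t=3s: ALLOW
  req#8 t=3s: ALLOW
  req#9 t=3s: ALLOW
  req#10 t=3s: DENY
  req#11 t=4s: ALLOW
  req#12 t=4s: DENY
  req#13 t=4s: DENY
  req#14 t=4s: DENY
  req#15 t=4s: DENY
  req#16 t=4s: DENY
  req#17 t=4s: DENY
  req#18 t=4s: DENY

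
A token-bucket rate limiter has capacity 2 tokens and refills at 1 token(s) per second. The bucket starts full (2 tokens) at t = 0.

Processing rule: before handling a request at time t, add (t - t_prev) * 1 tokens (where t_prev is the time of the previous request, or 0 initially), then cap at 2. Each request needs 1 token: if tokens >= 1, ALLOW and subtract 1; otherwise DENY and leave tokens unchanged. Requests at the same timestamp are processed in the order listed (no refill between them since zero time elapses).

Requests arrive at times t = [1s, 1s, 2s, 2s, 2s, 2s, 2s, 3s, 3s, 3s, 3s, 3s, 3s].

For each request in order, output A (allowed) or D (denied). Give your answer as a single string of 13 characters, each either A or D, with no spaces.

Answer: AAADDDDADDDDD

Derivation:
Simulating step by step:
  req#1 t=1s: ALLOW
  req#2 t=1s: ALLOW
  req#3 t=2s: ALLOW
  req#4 t=2s: DENY
  req#5 t=2s: DENY
  req#6 t=2s: DENY
  req#7 t=2s: DENY
  req#8 t=3s: ALLOW
  req#9 t=3s: DENY
  req#10 t=3s: DENY
  req#11 t=3s: DENY
  req#12 t=3s: DENY
  req#13 t=3s: DENY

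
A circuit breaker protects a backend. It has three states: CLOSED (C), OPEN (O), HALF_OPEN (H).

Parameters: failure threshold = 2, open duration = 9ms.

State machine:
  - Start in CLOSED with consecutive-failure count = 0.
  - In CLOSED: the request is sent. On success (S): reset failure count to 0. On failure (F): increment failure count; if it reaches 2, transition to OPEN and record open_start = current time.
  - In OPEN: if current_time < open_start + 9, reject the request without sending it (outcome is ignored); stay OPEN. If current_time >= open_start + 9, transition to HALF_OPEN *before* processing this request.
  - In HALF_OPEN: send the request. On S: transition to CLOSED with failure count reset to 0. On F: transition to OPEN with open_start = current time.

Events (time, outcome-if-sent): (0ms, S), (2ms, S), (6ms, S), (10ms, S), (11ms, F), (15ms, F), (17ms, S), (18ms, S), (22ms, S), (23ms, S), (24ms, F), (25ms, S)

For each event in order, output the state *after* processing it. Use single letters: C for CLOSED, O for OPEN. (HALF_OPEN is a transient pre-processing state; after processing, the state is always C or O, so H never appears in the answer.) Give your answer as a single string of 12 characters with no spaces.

Answer: CCCCCOOOOOOO

Derivation:
State after each event:
  event#1 t=0ms outcome=S: state=CLOSED
  event#2 t=2ms outcome=S: state=CLOSED
  event#3 t=6ms outcome=S: state=CLOSED
  event#4 t=10ms outcome=S: state=CLOSED
  event#5 t=11ms outcome=F: state=CLOSED
  event#6 t=15ms outcome=F: state=OPEN
  event#7 t=17ms outcome=S: state=OPEN
  event#8 t=18ms outcome=S: state=OPEN
  event#9 t=22ms outcome=S: state=OPEN
  event#10 t=23ms outcome=S: state=OPEN
  event#11 t=24ms outcome=F: state=OPEN
  event#12 t=25ms outcome=S: state=OPEN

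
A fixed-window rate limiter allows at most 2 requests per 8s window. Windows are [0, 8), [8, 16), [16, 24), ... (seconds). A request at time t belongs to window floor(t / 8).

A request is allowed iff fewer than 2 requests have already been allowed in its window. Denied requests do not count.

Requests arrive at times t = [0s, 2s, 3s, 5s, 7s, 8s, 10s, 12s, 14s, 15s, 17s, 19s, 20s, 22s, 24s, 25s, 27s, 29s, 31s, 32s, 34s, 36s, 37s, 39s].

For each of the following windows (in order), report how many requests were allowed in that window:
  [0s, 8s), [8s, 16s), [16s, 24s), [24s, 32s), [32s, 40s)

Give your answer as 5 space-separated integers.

Answer: 2 2 2 2 2

Derivation:
Processing requests:
  req#1 t=0s (window 0): ALLOW
  req#2 t=2s (window 0): ALLOW
  req#3 t=3s (window 0): DENY
  req#4 t=5s (window 0): DENY
  req#5 t=7s (window 0): DENY
  req#6 t=8s (window 1): ALLOW
  req#7 t=10s (window 1): ALLOW
  req#8 t=12s (window 1): DENY
  req#9 t=14s (window 1): DENY
  req#10 t=15s (window 1): DENY
  req#11 t=17s (window 2): ALLOW
  req#12 t=19s (window 2): ALLOW
  req#13 t=20s (window 2): DENY
  req#14 t=22s (window 2): DENY
  req#15 t=24s (window 3): ALLOW
  req#16 t=25s (window 3): ALLOW
  req#17 t=27s (window 3): DENY
  req#18 t=29s (window 3): DENY
  req#19 t=31s (window 3): DENY
  req#20 t=32s (window 4): ALLOW
  req#21 t=34s (window 4): ALLOW
  req#22 t=36s (window 4): DENY
  req#23 t=37s (window 4): DENY
  req#24 t=39s (window 4): DENY

Allowed counts by window: 2 2 2 2 2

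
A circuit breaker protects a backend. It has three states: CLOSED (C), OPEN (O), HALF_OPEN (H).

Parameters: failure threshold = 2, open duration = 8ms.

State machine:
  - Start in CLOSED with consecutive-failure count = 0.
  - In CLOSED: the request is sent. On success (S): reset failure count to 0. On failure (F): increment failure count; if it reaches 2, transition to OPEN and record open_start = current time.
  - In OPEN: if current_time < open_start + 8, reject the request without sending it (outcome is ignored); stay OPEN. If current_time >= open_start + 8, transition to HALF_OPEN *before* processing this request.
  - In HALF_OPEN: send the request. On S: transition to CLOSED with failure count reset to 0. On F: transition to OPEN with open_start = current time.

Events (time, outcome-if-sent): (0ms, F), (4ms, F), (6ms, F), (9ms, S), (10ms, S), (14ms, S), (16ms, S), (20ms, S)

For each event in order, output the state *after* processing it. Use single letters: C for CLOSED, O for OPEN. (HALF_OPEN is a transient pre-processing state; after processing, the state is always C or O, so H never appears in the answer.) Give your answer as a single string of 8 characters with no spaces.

Answer: COOOOCCC

Derivation:
State after each event:
  event#1 t=0ms outcome=F: state=CLOSED
  event#2 t=4ms outcome=F: state=OPEN
  event#3 t=6ms outcome=F: state=OPEN
  event#4 t=9ms outcome=S: state=OPEN
  event#5 t=10ms outcome=S: state=OPEN
  event#6 t=14ms outcome=S: state=CLOSED
  event#7 t=16ms outcome=S: state=CLOSED
  event#8 t=20ms outcome=S: state=CLOSED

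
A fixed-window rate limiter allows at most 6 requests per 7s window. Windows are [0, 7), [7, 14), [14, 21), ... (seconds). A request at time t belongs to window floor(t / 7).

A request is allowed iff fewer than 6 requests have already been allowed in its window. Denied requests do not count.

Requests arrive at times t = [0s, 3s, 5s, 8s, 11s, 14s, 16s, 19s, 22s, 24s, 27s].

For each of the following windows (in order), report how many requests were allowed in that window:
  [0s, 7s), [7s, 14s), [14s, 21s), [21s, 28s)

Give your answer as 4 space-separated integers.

Processing requests:
  req#1 t=0s (window 0): ALLOW
  req#2 t=3s (window 0): ALLOW
  req#3 t=5s (window 0): ALLOW
  req#4 t=8s (window 1): ALLOW
  req#5 t=11s (window 1): ALLOW
  req#6 t=14s (window 2): ALLOW
  req#7 t=16s (window 2): ALLOW
  req#8 t=19s (window 2): ALLOW
  req#9 t=22s (window 3): ALLOW
  req#10 t=24s (window 3): ALLOW
  req#11 t=27s (window 3): ALLOW

Allowed counts by window: 3 2 3 3

Answer: 3 2 3 3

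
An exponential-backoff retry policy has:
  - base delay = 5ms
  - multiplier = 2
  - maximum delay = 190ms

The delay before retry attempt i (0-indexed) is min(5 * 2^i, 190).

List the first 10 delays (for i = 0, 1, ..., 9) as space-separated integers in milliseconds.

Answer: 5 10 20 40 80 160 190 190 190 190

Derivation:
Computing each delay:
  i=0: min(5*2^0, 190) = 5
  i=1: min(5*2^1, 190) = 10
  i=2: min(5*2^2, 190) = 20
  i=3: min(5*2^3, 190) = 40
  i=4: min(5*2^4, 190) = 80
  i=5: min(5*2^5, 190) = 160
  i=6: min(5*2^6, 190) = 190
  i=7: min(5*2^7, 190) = 190
  i=8: min(5*2^8, 190) = 190
  i=9: min(5*2^9, 190) = 190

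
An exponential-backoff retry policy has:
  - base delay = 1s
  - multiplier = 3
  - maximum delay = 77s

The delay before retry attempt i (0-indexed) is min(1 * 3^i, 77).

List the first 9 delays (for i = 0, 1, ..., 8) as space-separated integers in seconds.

Computing each delay:
  i=0: min(1*3^0, 77) = 1
  i=1: min(1*3^1, 77) = 3
  i=2: min(1*3^2, 77) = 9
  i=3: min(1*3^3, 77) = 27
  i=4: min(1*3^4, 77) = 77
  i=5: min(1*3^5, 77) = 77
  i=6: min(1*3^6, 77) = 77
  i=7: min(1*3^7, 77) = 77
  i=8: min(1*3^8, 77) = 77

Answer: 1 3 9 27 77 77 77 77 77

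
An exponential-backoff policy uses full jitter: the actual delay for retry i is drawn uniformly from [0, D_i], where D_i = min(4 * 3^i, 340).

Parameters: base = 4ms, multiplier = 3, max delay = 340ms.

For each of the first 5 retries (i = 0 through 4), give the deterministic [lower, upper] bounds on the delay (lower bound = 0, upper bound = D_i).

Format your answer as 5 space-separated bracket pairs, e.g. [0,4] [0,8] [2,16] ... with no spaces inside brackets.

Computing bounds per retry:
  i=0: D_i=min(4*3^0,340)=4, bounds=[0,4]
  i=1: D_i=min(4*3^1,340)=12, bounds=[0,12]
  i=2: D_i=min(4*3^2,340)=36, bounds=[0,36]
  i=3: D_i=min(4*3^3,340)=108, bounds=[0,108]
  i=4: D_i=min(4*3^4,340)=324, bounds=[0,324]

Answer: [0,4] [0,12] [0,36] [0,108] [0,324]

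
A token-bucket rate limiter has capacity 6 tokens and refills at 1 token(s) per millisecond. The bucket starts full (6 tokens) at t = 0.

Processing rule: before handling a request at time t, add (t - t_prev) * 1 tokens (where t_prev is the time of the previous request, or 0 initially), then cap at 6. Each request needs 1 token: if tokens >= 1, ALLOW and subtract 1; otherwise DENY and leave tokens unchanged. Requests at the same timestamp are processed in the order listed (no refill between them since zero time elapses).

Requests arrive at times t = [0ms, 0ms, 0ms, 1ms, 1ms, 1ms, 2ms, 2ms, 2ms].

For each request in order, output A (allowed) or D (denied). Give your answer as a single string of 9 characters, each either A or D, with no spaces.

Answer: AAAAAAAAD

Derivation:
Simulating step by step:
  req#1 t=0ms: ALLOW
  req#2 t=0ms: ALLOW
  req#3 t=0ms: ALLOW
  req#4 t=1ms: ALLOW
  req#5 t=1ms: ALLOW
  req#6 t=1ms: ALLOW
  req#7 t=2ms: ALLOW
  req#8 t=2ms: ALLOW
  req#9 t=2ms: DENY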